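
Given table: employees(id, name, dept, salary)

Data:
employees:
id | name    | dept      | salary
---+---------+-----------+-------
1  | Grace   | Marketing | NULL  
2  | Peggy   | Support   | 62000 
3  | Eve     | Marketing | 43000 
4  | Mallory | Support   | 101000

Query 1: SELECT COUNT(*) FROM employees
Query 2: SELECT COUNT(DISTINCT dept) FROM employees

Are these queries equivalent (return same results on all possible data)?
No, not equivalent

Query 1 returns: [(4,)]
Query 2 returns: [(2,)]

Reason: COUNT(*) counts rows, COUNT(DISTINCT dept) counts unique depts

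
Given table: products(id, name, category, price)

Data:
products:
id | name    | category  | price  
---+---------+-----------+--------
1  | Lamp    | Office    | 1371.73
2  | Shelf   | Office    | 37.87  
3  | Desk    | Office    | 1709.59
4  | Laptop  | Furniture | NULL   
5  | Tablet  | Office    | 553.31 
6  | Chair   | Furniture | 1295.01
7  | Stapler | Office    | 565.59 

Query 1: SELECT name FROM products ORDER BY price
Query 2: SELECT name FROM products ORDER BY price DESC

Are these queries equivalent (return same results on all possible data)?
No, not equivalent

Query 1 returns: [('Laptop',), ('Shelf',), ('Tablet',), ('Stapler',), ('Chair',), ('Lamp',), ('Desk',)]
Query 2 returns: [('Desk',), ('Lamp',), ('Chair',), ('Stapler',), ('Tablet',), ('Shelf',), ('Laptop',)]

Reason: ASC vs DESC gives opposite ordering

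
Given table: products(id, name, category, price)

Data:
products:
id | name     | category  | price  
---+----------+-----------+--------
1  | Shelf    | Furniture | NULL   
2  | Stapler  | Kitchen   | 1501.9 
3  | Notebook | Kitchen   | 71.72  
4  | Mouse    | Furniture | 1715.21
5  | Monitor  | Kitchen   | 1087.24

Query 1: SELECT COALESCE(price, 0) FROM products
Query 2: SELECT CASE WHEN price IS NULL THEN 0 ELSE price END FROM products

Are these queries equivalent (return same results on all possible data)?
Yes, equivalent

Both queries return: [(0,), (71.72,), (1087.24,), (1501.9,), (1715.21,)]

Reason: COALESCE vs CASE for NULL handling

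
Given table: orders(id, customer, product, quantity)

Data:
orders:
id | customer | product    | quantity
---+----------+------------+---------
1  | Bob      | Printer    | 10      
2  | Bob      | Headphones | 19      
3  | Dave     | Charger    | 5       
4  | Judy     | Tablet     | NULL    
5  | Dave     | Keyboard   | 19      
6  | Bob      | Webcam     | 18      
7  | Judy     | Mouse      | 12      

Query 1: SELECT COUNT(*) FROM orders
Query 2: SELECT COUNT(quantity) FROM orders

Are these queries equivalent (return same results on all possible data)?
No, not equivalent

Query 1 returns: [(7,)]
Query 2 returns: [(6,)]

Reason: COUNT(*) includes NULLs, COUNT(column) excludes them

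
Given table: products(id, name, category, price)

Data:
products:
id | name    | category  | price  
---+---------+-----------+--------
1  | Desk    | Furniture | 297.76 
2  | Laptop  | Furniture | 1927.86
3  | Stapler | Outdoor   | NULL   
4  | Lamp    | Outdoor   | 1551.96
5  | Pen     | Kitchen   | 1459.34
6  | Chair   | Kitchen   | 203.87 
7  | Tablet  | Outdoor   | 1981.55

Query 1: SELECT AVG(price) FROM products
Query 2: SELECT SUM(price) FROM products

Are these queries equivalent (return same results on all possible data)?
No, not equivalent

Query 1 returns: [(1237.0566666666666,)]
Query 2 returns: [(7422.34,)]

Reason: AVG vs SUM give different aggregate values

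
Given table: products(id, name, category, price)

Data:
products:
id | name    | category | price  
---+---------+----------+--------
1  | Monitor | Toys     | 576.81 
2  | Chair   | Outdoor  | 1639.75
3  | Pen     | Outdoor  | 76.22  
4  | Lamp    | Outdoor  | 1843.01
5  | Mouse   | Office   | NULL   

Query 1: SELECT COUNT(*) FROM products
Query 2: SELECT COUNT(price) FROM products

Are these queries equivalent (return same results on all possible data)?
No, not equivalent

Query 1 returns: [(5,)]
Query 2 returns: [(4,)]

Reason: COUNT(*) includes NULLs, COUNT(column) excludes them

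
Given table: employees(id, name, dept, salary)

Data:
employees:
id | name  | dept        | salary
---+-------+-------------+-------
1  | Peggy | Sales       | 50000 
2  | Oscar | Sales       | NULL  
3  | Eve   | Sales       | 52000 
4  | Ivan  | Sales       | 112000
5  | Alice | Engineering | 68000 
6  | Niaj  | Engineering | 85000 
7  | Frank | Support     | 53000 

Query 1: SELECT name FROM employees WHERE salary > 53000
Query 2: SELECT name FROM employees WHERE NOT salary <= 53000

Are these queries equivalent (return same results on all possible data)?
Yes, equivalent

Both queries return: [('Alice',), ('Ivan',), ('Niaj',)]

Reason: Both filter salary > 53000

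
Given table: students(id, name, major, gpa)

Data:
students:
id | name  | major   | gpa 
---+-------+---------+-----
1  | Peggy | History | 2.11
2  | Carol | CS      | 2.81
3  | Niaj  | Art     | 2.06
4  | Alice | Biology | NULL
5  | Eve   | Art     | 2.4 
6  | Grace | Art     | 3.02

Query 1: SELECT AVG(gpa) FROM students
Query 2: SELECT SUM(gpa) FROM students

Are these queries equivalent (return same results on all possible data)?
No, not equivalent

Query 1 returns: [(2.48,)]
Query 2 returns: [(12.4,)]

Reason: AVG vs SUM give different aggregate values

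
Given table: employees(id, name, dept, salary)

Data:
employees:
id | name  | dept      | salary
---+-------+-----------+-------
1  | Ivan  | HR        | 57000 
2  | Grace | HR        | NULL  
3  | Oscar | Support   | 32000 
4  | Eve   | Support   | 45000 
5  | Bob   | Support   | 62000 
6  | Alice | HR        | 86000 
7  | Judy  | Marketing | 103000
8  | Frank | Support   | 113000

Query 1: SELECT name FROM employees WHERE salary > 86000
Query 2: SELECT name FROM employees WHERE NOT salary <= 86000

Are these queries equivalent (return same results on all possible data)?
Yes, equivalent

Both queries return: [('Frank',), ('Judy',)]

Reason: Both filter salary > 86000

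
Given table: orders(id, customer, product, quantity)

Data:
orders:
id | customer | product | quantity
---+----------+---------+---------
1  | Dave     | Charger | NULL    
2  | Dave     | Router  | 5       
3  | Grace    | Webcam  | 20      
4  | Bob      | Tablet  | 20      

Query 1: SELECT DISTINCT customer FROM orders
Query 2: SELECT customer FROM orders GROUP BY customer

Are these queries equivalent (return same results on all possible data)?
Yes, equivalent

Both queries return: [('Bob',), ('Dave',), ('Grace',)]

Reason: Both get unique customers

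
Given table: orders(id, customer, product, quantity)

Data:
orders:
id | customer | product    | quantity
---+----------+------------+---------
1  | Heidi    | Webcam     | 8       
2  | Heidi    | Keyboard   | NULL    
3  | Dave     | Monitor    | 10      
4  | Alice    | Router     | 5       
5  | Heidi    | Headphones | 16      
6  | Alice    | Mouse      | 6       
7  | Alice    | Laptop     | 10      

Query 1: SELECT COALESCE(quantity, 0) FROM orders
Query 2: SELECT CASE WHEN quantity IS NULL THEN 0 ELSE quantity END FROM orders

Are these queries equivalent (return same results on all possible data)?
Yes, equivalent

Both queries return: [(0,), (5,), (6,), (8,), (10,), (10,), (16,)]

Reason: COALESCE vs CASE for NULL handling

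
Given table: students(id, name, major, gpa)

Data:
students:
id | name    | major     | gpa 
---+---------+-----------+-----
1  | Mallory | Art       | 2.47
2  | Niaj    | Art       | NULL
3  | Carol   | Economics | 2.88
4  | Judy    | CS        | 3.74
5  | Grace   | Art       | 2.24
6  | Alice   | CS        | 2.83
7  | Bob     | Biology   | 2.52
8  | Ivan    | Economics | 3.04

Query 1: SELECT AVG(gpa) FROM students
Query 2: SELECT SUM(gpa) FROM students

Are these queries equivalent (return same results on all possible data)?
No, not equivalent

Query 1 returns: [(2.817142857142857,)]
Query 2 returns: [(19.72,)]

Reason: AVG vs SUM give different aggregate values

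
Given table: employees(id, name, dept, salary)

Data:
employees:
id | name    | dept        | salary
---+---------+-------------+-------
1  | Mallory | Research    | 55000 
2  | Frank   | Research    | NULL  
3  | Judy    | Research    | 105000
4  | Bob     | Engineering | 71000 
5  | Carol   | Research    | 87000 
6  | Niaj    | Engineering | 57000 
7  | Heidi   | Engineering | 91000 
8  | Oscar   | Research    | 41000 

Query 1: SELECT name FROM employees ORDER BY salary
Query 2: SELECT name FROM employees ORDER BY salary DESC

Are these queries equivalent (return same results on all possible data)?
No, not equivalent

Query 1 returns: [('Frank',), ('Oscar',), ('Mallory',), ('Niaj',), ('Bob',), ('Carol',), ('Heidi',), ('Judy',)]
Query 2 returns: [('Judy',), ('Heidi',), ('Carol',), ('Bob',), ('Niaj',), ('Mallory',), ('Oscar',), ('Frank',)]

Reason: ASC vs DESC gives opposite ordering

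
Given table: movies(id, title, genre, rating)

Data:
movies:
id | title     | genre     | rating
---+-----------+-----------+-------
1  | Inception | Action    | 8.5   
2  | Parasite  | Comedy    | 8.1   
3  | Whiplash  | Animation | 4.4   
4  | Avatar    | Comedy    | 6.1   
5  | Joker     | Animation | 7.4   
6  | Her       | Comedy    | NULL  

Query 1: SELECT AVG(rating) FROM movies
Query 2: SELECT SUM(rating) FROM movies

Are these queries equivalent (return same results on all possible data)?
No, not equivalent

Query 1 returns: [(6.9,)]
Query 2 returns: [(34.5,)]

Reason: AVG vs SUM give different aggregate values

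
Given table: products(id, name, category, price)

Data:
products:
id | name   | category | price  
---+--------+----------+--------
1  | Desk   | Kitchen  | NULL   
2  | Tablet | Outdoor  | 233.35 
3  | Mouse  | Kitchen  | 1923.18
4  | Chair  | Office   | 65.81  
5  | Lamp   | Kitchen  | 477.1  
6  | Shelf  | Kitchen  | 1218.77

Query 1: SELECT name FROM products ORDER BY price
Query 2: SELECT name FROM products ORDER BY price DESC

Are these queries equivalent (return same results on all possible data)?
No, not equivalent

Query 1 returns: [('Desk',), ('Chair',), ('Tablet',), ('Lamp',), ('Shelf',), ('Mouse',)]
Query 2 returns: [('Mouse',), ('Shelf',), ('Lamp',), ('Tablet',), ('Chair',), ('Desk',)]

Reason: ASC vs DESC gives opposite ordering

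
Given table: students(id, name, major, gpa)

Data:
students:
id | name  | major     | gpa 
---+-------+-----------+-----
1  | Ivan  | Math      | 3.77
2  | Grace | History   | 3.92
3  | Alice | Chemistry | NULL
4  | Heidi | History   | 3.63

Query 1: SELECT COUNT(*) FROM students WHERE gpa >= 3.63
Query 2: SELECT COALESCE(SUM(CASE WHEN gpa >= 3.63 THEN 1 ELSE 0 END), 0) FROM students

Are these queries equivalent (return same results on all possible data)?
Yes, equivalent

Both queries return: [(3,)]

Reason: COUNT with WHERE vs conditional SUM (COALESCE handles empty-table NULL)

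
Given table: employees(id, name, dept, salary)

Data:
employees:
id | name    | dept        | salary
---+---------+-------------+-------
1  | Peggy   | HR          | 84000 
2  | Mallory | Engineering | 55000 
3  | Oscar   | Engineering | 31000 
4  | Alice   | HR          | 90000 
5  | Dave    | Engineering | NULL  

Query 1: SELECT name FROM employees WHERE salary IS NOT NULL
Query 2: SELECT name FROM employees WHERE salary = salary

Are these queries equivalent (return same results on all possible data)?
Yes, equivalent

Both queries return: [('Alice',), ('Mallory',), ('Oscar',), ('Peggy',)]

Reason: IS NOT NULL vs self-equality (both exclude NULLs)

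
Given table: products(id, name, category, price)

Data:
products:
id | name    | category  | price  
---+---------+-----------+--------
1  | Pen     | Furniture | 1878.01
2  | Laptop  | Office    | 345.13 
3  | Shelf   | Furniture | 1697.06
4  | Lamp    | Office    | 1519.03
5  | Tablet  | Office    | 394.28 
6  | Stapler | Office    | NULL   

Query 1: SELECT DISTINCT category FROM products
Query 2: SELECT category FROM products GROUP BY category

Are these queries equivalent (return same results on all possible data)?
Yes, equivalent

Both queries return: [('Furniture',), ('Office',)]

Reason: Both get unique categorys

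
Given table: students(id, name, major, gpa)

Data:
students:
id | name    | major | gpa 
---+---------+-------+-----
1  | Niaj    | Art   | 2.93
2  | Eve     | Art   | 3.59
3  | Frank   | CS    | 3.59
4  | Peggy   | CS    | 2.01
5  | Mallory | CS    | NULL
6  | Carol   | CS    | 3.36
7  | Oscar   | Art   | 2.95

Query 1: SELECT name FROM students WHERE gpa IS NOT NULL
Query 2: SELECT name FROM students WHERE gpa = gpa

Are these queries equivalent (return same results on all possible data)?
Yes, equivalent

Both queries return: [('Carol',), ('Eve',), ('Frank',), ('Niaj',), ('Oscar',), ('Peggy',)]

Reason: IS NOT NULL vs self-equality (both exclude NULLs)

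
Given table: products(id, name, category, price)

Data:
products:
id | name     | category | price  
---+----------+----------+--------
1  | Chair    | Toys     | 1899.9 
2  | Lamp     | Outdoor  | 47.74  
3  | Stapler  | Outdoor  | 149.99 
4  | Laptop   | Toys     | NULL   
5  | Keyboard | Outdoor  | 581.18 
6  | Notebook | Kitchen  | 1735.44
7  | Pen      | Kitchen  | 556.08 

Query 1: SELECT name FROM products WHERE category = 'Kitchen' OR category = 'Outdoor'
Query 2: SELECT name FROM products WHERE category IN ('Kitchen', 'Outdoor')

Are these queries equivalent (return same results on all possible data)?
Yes, equivalent

Both queries return: [('Keyboard',), ('Lamp',), ('Notebook',), ('Pen',), ('Stapler',)]

Reason: OR vs IN are equivalent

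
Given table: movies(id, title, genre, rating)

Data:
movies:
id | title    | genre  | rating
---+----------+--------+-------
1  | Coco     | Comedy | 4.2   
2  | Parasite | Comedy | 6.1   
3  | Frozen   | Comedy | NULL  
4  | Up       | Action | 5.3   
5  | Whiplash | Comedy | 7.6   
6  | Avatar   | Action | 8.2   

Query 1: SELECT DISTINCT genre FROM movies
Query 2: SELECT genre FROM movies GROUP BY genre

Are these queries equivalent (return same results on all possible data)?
Yes, equivalent

Both queries return: [('Action',), ('Comedy',)]

Reason: Both get unique genres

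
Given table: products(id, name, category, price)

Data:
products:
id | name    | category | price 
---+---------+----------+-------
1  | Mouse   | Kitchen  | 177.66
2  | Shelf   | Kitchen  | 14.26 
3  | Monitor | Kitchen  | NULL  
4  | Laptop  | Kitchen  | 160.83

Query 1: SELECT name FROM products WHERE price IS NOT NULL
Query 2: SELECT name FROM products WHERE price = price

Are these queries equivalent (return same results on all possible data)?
Yes, equivalent

Both queries return: [('Laptop',), ('Mouse',), ('Shelf',)]

Reason: IS NOT NULL vs self-equality (both exclude NULLs)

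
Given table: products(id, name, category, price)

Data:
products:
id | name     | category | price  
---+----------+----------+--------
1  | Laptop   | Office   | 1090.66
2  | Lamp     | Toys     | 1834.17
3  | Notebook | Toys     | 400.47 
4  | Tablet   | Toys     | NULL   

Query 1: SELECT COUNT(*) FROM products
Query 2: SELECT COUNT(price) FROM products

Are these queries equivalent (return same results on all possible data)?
No, not equivalent

Query 1 returns: [(4,)]
Query 2 returns: [(3,)]

Reason: COUNT(*) includes NULLs, COUNT(column) excludes them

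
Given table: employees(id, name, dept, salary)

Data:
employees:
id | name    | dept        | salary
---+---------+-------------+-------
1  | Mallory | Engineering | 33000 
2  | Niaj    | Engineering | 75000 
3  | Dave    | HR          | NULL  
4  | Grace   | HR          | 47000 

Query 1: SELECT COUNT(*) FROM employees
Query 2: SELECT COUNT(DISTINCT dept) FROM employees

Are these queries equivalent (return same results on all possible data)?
No, not equivalent

Query 1 returns: [(4,)]
Query 2 returns: [(2,)]

Reason: COUNT(*) counts rows, COUNT(DISTINCT dept) counts unique depts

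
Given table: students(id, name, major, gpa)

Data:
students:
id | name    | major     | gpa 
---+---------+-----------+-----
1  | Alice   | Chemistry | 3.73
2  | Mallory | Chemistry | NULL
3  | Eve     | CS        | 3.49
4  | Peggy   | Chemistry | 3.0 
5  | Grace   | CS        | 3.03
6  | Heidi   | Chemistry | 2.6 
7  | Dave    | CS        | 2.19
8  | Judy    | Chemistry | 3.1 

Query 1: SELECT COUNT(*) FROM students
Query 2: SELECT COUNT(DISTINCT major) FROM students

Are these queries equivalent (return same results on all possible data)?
No, not equivalent

Query 1 returns: [(8,)]
Query 2 returns: [(2,)]

Reason: COUNT(*) counts rows, COUNT(DISTINCT major) counts unique majors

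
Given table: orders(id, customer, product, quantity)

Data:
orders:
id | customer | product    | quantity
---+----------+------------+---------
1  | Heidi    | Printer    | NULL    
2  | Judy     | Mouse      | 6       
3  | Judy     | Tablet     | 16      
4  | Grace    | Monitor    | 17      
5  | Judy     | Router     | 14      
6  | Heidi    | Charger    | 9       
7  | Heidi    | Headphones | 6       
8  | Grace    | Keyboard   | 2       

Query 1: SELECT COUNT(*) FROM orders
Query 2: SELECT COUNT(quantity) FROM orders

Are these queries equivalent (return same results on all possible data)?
No, not equivalent

Query 1 returns: [(8,)]
Query 2 returns: [(7,)]

Reason: COUNT(*) includes NULLs, COUNT(column) excludes them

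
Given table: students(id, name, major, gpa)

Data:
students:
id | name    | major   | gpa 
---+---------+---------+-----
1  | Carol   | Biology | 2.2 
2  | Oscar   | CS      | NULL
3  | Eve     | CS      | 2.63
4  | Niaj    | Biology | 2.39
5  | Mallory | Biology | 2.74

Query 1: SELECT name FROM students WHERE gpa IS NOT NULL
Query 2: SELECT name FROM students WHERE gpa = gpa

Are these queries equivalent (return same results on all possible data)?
Yes, equivalent

Both queries return: [('Carol',), ('Eve',), ('Mallory',), ('Niaj',)]

Reason: IS NOT NULL vs self-equality (both exclude NULLs)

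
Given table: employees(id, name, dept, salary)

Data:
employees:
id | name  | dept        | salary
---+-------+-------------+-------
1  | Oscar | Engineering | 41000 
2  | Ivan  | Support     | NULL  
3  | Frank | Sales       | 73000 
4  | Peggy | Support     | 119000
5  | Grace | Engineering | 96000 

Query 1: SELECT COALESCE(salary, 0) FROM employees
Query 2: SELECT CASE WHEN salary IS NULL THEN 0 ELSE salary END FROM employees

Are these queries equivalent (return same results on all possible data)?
Yes, equivalent

Both queries return: [(0,), (41000,), (73000,), (96000,), (119000,)]

Reason: COALESCE vs CASE for NULL handling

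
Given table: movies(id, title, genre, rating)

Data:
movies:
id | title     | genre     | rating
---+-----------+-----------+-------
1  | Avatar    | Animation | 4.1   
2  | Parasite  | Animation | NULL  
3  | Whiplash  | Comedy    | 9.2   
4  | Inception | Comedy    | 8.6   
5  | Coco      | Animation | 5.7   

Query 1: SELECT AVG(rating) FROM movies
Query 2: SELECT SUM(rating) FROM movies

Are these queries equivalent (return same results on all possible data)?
No, not equivalent

Query 1 returns: [(6.8999999999999995,)]
Query 2 returns: [(27.599999999999998,)]

Reason: AVG vs SUM give different aggregate values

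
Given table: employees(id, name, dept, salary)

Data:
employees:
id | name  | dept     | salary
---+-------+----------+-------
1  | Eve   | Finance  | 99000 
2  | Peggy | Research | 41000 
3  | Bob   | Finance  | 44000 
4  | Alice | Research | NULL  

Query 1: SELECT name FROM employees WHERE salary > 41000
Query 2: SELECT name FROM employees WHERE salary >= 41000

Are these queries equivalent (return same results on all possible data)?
No, not equivalent

Query 1 returns: [('Eve',), ('Bob',)]
Query 2 returns: [('Eve',), ('Peggy',), ('Bob',)]

Reason: > vs >= gives different results when salary = 41000 exists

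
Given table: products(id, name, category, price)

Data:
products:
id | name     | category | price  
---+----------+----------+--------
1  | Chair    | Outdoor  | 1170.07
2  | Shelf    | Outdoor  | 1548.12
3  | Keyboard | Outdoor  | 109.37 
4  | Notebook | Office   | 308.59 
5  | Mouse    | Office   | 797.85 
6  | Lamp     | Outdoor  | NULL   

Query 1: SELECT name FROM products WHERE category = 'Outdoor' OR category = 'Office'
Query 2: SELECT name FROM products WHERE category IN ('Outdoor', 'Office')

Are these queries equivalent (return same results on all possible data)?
Yes, equivalent

Both queries return: [('Chair',), ('Keyboard',), ('Lamp',), ('Mouse',), ('Notebook',), ('Shelf',)]

Reason: OR vs IN are equivalent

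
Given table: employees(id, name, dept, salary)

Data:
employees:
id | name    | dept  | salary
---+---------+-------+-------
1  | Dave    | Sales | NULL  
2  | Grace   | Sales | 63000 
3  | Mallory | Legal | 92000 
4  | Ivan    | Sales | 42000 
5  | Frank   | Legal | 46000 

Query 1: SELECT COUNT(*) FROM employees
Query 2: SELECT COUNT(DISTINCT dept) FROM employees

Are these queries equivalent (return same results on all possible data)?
No, not equivalent

Query 1 returns: [(5,)]
Query 2 returns: [(2,)]

Reason: COUNT(*) counts rows, COUNT(DISTINCT dept) counts unique depts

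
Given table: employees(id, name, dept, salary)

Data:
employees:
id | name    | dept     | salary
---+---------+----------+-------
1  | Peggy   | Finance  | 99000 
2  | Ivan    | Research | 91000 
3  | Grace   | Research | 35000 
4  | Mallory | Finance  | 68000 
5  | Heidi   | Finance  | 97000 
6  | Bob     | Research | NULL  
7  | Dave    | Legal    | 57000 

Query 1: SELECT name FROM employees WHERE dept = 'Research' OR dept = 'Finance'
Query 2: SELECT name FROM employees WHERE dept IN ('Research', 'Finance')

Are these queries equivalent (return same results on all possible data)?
Yes, equivalent

Both queries return: [('Bob',), ('Grace',), ('Heidi',), ('Ivan',), ('Mallory',), ('Peggy',)]

Reason: OR vs IN are equivalent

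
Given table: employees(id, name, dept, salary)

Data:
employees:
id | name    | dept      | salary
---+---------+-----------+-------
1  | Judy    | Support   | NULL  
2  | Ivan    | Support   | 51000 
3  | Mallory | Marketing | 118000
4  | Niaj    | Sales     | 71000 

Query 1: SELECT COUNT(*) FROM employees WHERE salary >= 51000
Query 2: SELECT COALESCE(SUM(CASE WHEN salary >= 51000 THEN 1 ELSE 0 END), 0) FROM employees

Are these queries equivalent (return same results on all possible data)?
Yes, equivalent

Both queries return: [(3,)]

Reason: COUNT with WHERE vs conditional SUM (COALESCE handles empty-table NULL)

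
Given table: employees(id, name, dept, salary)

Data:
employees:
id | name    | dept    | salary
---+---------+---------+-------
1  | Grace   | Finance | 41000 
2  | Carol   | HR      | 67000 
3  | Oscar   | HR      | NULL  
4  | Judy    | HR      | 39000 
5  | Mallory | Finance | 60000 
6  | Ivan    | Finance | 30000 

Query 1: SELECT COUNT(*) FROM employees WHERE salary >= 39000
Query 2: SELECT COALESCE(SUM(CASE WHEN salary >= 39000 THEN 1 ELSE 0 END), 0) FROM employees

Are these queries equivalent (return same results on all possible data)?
Yes, equivalent

Both queries return: [(4,)]

Reason: COUNT with WHERE vs conditional SUM (COALESCE handles empty-table NULL)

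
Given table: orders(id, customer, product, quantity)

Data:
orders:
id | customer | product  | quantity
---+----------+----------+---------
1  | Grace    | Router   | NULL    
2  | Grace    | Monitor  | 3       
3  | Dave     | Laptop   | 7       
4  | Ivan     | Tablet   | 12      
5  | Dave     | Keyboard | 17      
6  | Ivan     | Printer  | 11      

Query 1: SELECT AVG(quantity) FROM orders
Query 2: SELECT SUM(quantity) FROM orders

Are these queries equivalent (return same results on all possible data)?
No, not equivalent

Query 1 returns: [(10.0,)]
Query 2 returns: [(50,)]

Reason: AVG vs SUM give different aggregate values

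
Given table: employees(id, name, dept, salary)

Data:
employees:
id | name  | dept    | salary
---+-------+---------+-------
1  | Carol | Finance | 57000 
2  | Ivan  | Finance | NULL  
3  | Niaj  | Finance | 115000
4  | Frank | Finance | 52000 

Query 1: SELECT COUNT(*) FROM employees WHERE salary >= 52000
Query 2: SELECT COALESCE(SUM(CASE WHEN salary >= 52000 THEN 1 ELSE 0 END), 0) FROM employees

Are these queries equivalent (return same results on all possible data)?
Yes, equivalent

Both queries return: [(3,)]

Reason: COUNT with WHERE vs conditional SUM (COALESCE handles empty-table NULL)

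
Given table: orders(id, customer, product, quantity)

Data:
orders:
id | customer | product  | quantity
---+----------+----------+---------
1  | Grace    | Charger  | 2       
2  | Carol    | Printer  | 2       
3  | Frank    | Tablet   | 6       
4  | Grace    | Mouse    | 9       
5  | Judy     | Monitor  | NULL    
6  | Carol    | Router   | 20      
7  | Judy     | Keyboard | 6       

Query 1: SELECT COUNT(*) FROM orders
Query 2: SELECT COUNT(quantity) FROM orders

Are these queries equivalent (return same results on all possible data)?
No, not equivalent

Query 1 returns: [(7,)]
Query 2 returns: [(6,)]

Reason: COUNT(*) includes NULLs, COUNT(column) excludes them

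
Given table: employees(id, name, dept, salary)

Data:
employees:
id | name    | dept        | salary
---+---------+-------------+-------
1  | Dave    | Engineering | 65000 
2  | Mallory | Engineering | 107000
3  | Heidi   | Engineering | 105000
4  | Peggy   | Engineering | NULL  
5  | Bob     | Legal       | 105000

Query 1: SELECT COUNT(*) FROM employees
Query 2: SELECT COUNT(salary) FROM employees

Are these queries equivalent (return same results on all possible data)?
No, not equivalent

Query 1 returns: [(5,)]
Query 2 returns: [(4,)]

Reason: COUNT(*) includes NULLs, COUNT(column) excludes them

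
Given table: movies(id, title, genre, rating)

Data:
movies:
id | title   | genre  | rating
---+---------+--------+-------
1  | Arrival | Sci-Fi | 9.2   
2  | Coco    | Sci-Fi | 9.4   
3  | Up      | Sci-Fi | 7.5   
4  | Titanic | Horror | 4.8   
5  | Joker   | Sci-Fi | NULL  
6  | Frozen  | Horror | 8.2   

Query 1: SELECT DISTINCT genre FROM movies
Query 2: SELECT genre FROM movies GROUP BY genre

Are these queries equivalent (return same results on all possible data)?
Yes, equivalent

Both queries return: [('Horror',), ('Sci-Fi',)]

Reason: Both get unique genres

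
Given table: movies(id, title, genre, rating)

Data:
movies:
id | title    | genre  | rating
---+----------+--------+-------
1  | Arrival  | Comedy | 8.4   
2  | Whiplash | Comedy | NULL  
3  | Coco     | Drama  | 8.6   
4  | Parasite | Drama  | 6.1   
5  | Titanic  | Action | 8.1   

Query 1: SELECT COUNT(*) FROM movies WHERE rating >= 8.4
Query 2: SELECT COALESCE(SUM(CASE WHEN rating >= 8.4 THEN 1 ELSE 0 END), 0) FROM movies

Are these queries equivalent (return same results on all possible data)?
Yes, equivalent

Both queries return: [(2,)]

Reason: COUNT with WHERE vs conditional SUM (COALESCE handles empty-table NULL)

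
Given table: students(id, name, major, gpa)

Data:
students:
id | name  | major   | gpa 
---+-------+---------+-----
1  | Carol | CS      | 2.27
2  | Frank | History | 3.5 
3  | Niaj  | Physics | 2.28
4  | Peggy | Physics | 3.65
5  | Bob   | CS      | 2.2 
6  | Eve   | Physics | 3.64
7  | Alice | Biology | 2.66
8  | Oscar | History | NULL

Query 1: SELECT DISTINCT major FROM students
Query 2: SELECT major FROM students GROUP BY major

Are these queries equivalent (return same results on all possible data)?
Yes, equivalent

Both queries return: [('Biology',), ('CS',), ('History',), ('Physics',)]

Reason: Both get unique majors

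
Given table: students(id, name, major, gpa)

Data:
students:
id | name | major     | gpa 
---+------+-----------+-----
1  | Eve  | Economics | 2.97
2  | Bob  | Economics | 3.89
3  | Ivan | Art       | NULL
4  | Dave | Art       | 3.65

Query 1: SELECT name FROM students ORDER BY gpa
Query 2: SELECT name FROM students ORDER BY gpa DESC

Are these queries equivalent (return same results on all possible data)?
No, not equivalent

Query 1 returns: [('Ivan',), ('Eve',), ('Dave',), ('Bob',)]
Query 2 returns: [('Bob',), ('Dave',), ('Eve',), ('Ivan',)]

Reason: ASC vs DESC gives opposite ordering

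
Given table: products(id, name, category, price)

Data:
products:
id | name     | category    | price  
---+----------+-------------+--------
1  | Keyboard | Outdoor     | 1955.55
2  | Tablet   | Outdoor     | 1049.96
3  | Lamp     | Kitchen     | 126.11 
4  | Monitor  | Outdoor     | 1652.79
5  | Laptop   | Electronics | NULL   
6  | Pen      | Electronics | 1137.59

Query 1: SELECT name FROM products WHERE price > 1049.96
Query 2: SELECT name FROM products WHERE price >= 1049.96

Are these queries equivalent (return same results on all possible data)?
No, not equivalent

Query 1 returns: [('Keyboard',), ('Monitor',), ('Pen',)]
Query 2 returns: [('Keyboard',), ('Tablet',), ('Monitor',), ('Pen',)]

Reason: > vs >= gives different results when price = 1049.96 exists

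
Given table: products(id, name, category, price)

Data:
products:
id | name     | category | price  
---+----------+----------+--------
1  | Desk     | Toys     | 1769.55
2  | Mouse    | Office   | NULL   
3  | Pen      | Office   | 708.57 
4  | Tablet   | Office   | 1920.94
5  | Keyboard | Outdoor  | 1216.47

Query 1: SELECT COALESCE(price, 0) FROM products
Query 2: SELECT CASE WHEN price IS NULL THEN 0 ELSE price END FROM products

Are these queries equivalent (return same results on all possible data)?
Yes, equivalent

Both queries return: [(0,), (708.57,), (1216.47,), (1769.55,), (1920.94,)]

Reason: COALESCE vs CASE for NULL handling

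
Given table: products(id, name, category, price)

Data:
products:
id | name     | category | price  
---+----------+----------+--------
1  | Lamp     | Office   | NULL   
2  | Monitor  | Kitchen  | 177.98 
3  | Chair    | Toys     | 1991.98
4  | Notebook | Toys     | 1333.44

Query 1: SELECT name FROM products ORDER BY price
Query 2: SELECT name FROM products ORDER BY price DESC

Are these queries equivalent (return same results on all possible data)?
No, not equivalent

Query 1 returns: [('Lamp',), ('Monitor',), ('Notebook',), ('Chair',)]
Query 2 returns: [('Chair',), ('Notebook',), ('Monitor',), ('Lamp',)]

Reason: ASC vs DESC gives opposite ordering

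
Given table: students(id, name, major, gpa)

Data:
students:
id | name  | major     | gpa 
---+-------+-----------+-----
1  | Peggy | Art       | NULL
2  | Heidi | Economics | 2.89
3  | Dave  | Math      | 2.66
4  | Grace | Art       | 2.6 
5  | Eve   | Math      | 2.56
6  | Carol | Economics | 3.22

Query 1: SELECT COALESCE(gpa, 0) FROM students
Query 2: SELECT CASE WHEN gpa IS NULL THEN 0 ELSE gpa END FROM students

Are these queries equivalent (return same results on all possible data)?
Yes, equivalent

Both queries return: [(0,), (2.56,), (2.6,), (2.66,), (2.89,), (3.22,)]

Reason: COALESCE vs CASE for NULL handling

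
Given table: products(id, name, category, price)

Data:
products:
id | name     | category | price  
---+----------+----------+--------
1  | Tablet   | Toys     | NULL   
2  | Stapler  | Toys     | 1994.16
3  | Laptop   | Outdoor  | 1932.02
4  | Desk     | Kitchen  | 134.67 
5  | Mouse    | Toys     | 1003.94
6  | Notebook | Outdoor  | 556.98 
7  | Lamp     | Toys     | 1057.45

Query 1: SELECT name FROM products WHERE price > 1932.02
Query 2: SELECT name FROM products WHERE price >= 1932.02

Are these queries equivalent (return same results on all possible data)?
No, not equivalent

Query 1 returns: [('Stapler',)]
Query 2 returns: [('Stapler',), ('Laptop',)]

Reason: > vs >= gives different results when price = 1932.02 exists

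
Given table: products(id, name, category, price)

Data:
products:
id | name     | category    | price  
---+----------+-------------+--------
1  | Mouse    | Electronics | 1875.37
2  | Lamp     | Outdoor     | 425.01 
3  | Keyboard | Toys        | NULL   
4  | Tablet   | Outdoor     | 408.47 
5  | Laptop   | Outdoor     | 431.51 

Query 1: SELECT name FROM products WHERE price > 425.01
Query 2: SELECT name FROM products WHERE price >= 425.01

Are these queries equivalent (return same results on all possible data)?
No, not equivalent

Query 1 returns: [('Mouse',), ('Laptop',)]
Query 2 returns: [('Mouse',), ('Lamp',), ('Laptop',)]

Reason: > vs >= gives different results when price = 425.01 exists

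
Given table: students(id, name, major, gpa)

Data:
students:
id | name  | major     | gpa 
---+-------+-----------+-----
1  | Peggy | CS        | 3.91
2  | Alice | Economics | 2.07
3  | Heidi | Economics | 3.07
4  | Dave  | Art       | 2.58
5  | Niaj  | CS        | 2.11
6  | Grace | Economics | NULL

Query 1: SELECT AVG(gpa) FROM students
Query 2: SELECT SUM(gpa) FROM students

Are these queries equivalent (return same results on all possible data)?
No, not equivalent

Query 1 returns: [(2.748,)]
Query 2 returns: [(13.74,)]

Reason: AVG vs SUM give different aggregate values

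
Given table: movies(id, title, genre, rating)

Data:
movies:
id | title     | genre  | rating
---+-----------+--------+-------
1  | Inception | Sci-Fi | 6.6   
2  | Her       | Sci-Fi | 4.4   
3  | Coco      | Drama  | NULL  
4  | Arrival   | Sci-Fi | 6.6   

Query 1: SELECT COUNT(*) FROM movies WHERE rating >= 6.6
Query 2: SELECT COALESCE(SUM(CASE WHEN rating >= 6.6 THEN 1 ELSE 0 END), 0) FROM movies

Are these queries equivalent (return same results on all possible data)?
Yes, equivalent

Both queries return: [(2,)]

Reason: COUNT with WHERE vs conditional SUM (COALESCE handles empty-table NULL)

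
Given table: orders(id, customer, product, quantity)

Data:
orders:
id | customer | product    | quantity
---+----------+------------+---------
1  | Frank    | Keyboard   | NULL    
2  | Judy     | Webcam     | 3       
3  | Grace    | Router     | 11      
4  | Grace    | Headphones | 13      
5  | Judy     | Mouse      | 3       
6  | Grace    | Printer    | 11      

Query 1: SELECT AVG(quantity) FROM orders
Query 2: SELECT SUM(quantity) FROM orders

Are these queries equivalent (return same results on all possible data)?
No, not equivalent

Query 1 returns: [(8.2,)]
Query 2 returns: [(41,)]

Reason: AVG vs SUM give different aggregate values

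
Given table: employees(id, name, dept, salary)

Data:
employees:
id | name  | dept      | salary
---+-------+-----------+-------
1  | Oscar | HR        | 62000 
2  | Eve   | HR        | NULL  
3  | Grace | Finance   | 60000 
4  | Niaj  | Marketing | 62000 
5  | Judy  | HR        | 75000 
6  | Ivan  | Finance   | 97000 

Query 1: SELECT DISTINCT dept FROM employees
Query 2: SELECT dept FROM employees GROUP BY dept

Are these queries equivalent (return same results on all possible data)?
Yes, equivalent

Both queries return: [('Finance',), ('HR',), ('Marketing',)]

Reason: Both get unique depts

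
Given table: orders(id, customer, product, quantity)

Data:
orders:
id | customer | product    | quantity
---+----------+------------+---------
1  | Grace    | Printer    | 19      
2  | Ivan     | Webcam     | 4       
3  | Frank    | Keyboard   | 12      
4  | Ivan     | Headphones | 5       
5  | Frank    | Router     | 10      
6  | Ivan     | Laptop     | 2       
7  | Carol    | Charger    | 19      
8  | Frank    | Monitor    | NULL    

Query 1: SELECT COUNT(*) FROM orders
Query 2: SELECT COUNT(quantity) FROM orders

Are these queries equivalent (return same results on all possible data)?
No, not equivalent

Query 1 returns: [(8,)]
Query 2 returns: [(7,)]

Reason: COUNT(*) includes NULLs, COUNT(column) excludes them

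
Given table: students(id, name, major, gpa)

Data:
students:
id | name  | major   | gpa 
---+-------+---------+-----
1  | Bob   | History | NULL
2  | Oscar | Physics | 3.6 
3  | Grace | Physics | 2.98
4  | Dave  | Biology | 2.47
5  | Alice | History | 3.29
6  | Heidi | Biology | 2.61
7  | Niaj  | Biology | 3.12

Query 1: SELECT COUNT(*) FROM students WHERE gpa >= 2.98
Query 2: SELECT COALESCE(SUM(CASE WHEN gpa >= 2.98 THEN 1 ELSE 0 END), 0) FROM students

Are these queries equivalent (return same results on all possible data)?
Yes, equivalent

Both queries return: [(4,)]

Reason: COUNT with WHERE vs conditional SUM (COALESCE handles empty-table NULL)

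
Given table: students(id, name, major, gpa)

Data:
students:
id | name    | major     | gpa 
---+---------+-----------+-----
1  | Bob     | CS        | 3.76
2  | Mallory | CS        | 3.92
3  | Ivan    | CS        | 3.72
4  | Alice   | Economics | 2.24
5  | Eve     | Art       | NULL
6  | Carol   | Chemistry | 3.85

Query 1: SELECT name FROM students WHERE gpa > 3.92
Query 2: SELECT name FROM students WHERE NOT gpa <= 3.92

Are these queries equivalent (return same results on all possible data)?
Yes, equivalent

Both queries return: []

Reason: Both filter gpa > 3.92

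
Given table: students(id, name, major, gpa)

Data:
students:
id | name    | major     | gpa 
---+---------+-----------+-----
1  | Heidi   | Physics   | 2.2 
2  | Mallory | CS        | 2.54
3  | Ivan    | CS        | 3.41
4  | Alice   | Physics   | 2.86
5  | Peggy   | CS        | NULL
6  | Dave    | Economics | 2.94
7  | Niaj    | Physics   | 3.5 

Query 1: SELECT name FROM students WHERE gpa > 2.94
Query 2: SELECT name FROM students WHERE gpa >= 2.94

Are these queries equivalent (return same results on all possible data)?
No, not equivalent

Query 1 returns: [('Ivan',), ('Niaj',)]
Query 2 returns: [('Ivan',), ('Dave',), ('Niaj',)]

Reason: > vs >= gives different results when gpa = 2.94 exists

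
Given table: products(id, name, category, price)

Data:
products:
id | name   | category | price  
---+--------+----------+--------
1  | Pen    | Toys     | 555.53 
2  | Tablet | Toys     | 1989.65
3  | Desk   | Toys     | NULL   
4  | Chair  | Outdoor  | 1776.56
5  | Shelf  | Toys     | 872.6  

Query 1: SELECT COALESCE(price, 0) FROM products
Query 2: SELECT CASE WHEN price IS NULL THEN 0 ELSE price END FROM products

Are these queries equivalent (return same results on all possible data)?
Yes, equivalent

Both queries return: [(0,), (555.53,), (872.6,), (1776.56,), (1989.65,)]

Reason: COALESCE vs CASE for NULL handling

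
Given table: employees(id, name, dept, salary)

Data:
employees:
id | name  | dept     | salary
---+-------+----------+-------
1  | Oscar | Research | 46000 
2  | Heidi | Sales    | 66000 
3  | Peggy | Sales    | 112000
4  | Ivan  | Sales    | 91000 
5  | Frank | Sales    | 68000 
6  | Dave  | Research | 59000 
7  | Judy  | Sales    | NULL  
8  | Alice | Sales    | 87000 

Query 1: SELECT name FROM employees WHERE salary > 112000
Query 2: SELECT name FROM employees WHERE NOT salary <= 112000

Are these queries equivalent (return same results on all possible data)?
Yes, equivalent

Both queries return: []

Reason: Both filter salary > 112000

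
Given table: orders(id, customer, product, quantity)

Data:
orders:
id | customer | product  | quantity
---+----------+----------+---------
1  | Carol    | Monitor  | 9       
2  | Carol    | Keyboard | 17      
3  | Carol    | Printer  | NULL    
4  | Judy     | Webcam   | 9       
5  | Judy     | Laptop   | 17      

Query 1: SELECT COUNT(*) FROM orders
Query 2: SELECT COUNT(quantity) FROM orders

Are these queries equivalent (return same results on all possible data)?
No, not equivalent

Query 1 returns: [(5,)]
Query 2 returns: [(4,)]

Reason: COUNT(*) includes NULLs, COUNT(column) excludes them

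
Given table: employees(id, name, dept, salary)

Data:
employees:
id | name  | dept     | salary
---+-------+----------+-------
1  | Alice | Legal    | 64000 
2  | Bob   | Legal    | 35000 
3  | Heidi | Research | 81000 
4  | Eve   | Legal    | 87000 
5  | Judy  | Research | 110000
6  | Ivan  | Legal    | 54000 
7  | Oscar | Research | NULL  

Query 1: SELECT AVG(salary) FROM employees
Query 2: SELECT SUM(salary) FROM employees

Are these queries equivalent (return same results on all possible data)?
No, not equivalent

Query 1 returns: [(71833.33333333333,)]
Query 2 returns: [(431000,)]

Reason: AVG vs SUM give different aggregate values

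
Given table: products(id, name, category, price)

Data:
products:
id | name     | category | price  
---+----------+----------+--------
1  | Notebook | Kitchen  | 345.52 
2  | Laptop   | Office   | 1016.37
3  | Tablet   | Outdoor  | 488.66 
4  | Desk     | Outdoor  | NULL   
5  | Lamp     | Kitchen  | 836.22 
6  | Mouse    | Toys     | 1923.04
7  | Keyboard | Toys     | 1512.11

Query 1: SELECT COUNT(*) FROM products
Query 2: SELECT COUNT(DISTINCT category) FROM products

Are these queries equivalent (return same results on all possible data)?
No, not equivalent

Query 1 returns: [(7,)]
Query 2 returns: [(4,)]

Reason: COUNT(*) counts rows, COUNT(DISTINCT category) counts unique categorys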